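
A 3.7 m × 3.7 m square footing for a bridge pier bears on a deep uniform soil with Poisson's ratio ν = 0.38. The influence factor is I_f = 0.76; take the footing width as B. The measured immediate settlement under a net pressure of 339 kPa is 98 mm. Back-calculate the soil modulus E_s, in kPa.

E_s ≈ 8320 kPa

S_e = q·B·(1−ν²)/E_s · I_f  ⇒  E_s = q·B·(1−ν²)·I_f / S_e.
E_s = 339 × 3.7 × 0.8556 × 0.76 / 0.098 = 8323 kPa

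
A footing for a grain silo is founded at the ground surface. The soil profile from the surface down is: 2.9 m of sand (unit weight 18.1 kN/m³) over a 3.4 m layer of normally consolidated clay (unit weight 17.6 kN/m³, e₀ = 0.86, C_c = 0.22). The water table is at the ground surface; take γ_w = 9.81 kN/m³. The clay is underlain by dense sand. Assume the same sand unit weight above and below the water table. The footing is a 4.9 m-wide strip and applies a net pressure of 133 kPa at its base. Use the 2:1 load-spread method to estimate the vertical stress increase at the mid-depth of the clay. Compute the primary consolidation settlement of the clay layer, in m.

Mid-depth of clay below the ground surface: z = 2.9 + 3.4/2 = 4.6 m.
Total vertical stress at mid-clay: σ_v = 18.1×2.9 + 17.6×1.7 = 82.41 kPa.
Pore pressure: u = 9.81×(4.6 − 0) = 45.126 kPa.
Initial effective stress: σ'_0 = σ_v − u = 82.41 − 45.126 = 37.284 kPa.
Stress increase at mid-clay by the 2:1 spreading method:
Δσ = qB/(B+z) = 133×4.9/(4.9+4.6) = 68.6 kPa
Final effective stress: σ'_f = σ'_0 + Δσ = 37.284 + 68.6 = 105.88 kPa.
Normally consolidated clay, so the full stress increment lies on the virgin compression line:
S_c = C_c·H/(1+e₀)·log₁₀(σ'_f/σ'_0) = 0.22×3.4/(1+0.86)×log₁₀(105.88/37.284)
    = 0.40215 × 0.45329 = 0.1823 m

S_c ≈ 0.182 m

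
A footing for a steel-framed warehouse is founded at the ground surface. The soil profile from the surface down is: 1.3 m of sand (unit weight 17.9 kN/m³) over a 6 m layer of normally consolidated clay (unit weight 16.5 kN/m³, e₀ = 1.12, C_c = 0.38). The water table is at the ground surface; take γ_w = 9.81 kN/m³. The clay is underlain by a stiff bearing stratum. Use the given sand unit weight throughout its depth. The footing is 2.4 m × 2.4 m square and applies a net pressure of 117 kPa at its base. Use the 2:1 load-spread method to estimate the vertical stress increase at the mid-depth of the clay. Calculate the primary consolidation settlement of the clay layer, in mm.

S_c ≈ 187 mm

Mid-depth of clay below the ground surface: z = 1.3 + 6/2 = 4.3 m.
Total vertical stress at mid-clay: σ_v = 17.9×1.3 + 16.5×3 = 72.77 kPa.
Pore pressure: u = 9.81×(4.3 − 0) = 42.183 kPa.
Initial effective stress: σ'_0 = σ_v − u = 72.77 − 42.183 = 30.587 kPa.
Stress increase at mid-clay by the 2:1 spreading method:
Δσ = qBL/((B+z)(L+z)) = 117×2.4×2.4/((2.4+4.3)(2.4+4.3)) = 15.013 kPa
Final effective stress: σ'_f = σ'_0 + Δσ = 30.587 + 15.013 = 45.6 kPa.
Normally consolidated clay, so the full stress increment lies on the virgin compression line:
S_c = C_c·H/(1+e₀)·log₁₀(σ'_f/σ'_0) = 0.38×6/(1+1.12)×log₁₀(45.6/30.587)
    = 1.0755 × 0.17343 = 0.1865 m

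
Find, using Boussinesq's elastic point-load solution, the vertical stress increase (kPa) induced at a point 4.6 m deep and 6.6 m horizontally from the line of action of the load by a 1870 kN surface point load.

Boussinesq vertical stress below a point load on an elastic half-space:
Δσ_z = 3P/(2πz²) · [1 + (r/z)²]^(−5/2)
r/z = 6.6/4.6 = 1.4348; [1+(r/z)²]^(−5/2) = 0.061121.
Δσ_z = 3×1870/(2π×4.6²) × 0.061121 = 42.196 × 0.061121 = 2.579 kPa

Δσ_z ≈ 2.58 kPa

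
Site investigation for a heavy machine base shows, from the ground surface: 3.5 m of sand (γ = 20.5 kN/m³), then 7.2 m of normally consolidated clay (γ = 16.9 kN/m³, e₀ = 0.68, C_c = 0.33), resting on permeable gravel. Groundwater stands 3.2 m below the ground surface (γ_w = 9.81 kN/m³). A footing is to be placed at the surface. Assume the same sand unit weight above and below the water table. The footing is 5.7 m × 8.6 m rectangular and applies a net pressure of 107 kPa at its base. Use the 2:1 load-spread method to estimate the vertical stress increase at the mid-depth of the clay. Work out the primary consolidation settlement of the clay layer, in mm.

S_c ≈ 150 mm

Mid-depth of clay below the ground surface: z = 3.5 + 7.2/2 = 7.1 m.
Total vertical stress at mid-clay: σ_v = 20.5×3.5 + 16.9×3.6 = 132.59 kPa.
Pore pressure: u = 9.81×(7.1 − 3.2) = 38.259 kPa.
Initial effective stress: σ'_0 = σ_v − u = 132.59 − 38.259 = 94.331 kPa.
Stress increase at mid-clay by the 2:1 spreading method:
Δσ = qBL/((B+z)(L+z)) = 107×5.7×8.6/((5.7+7.1)(8.6+7.1)) = 26.1 kPa
Final effective stress: σ'_f = σ'_0 + Δσ = 94.331 + 26.1 = 120.43 kPa.
Normally consolidated clay, so the full stress increment lies on the virgin compression line:
S_c = C_c·H/(1+e₀)·log₁₀(σ'_f/σ'_0) = 0.33×7.2/(1+0.68)×log₁₀(120.43/94.331)
    = 1.4143 × 0.10608 = 0.15 m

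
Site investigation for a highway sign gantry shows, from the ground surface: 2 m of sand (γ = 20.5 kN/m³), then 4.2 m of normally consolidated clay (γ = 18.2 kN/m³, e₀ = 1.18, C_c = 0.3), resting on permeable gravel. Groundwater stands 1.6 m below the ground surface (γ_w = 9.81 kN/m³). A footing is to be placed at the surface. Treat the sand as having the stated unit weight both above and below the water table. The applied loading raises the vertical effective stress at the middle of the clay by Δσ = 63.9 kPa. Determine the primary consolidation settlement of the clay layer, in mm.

Mid-depth of clay below the ground surface: z = 2 + 4.2/2 = 4.1 m.
Total vertical stress at mid-clay: σ_v = 20.5×2 + 18.2×2.1 = 79.22 kPa.
Pore pressure: u = 9.81×(4.1 − 1.6) = 24.525 kPa.
Initial effective stress: σ'_0 = σ_v − u = 79.22 − 24.525 = 54.695 kPa.
Final effective stress: σ'_f = σ'_0 + Δσ = 54.695 + 63.9 = 118.59 kPa.
Normally consolidated clay, so the full stress increment lies on the virgin compression line:
S_c = C_c·H/(1+e₀)·log₁₀(σ'_f/σ'_0) = 0.3×4.2/(1+1.18)×log₁₀(118.59/54.695)
    = 0.57798 × 0.3361 = 0.1943 m

S_c ≈ 194 mm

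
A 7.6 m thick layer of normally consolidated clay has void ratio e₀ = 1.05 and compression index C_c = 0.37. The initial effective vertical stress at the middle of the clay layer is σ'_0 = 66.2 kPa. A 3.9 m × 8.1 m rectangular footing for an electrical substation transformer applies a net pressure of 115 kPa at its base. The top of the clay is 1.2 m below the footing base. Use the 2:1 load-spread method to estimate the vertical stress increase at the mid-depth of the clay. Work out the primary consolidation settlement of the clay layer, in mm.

S_c ≈ 230 mm

Mid-depth of clay below the footing base: z = 1.2 + 7.6/2 = 5 m.
Stress increase at mid-clay by the 2:1 spreading method:
Δσ = qBL/((B+z)(L+z)) = 115×3.9×8.1/((3.9+5)(8.1+5)) = 31.159 kPa
Final effective stress: σ'_f = σ'_0 + Δσ = 66.2 + 31.159 = 97.359 kPa.
Normally consolidated clay, so the full stress increment lies on the virgin compression line:
S_c = C_c·H/(1+e₀)·log₁₀(σ'_f/σ'_0) = 0.37×7.6/(1+1.05)×log₁₀(97.359/66.2)
    = 1.3717 × 0.16752 = 0.2298 m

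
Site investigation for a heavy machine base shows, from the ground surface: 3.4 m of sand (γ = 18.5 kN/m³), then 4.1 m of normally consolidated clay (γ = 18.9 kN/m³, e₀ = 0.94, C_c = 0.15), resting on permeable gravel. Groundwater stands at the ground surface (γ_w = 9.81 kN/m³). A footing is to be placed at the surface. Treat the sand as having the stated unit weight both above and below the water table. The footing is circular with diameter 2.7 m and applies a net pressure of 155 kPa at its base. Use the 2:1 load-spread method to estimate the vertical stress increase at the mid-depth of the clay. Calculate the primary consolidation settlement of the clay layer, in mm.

Mid-depth of clay below the ground surface: z = 3.4 + 4.1/2 = 5.45 m.
Total vertical stress at mid-clay: σ_v = 18.5×3.4 + 18.9×2.05 = 101.64 kPa.
Pore pressure: u = 9.81×(5.45 − 0) = 53.465 kPa.
Initial effective stress: σ'_0 = σ_v − u = 101.64 − 53.465 = 48.175 kPa.
Stress increase at mid-clay by the 2:1 spreading method:
Δσ ≈ qD²/(D+z)² = 155×2.7²/(2.7+5.45)² = 17.012 kPa
Final effective stress: σ'_f = σ'_0 + Δσ = 48.175 + 17.012 = 65.187 kPa.
Normally consolidated clay, so the full stress increment lies on the virgin compression line:
S_c = C_c·H/(1+e₀)·log₁₀(σ'_f/σ'_0) = 0.15×4.1/(1+0.94)×log₁₀(65.187/48.175)
    = 0.31701 × 0.13134 = 0.04164 m

S_c ≈ 41.6 mm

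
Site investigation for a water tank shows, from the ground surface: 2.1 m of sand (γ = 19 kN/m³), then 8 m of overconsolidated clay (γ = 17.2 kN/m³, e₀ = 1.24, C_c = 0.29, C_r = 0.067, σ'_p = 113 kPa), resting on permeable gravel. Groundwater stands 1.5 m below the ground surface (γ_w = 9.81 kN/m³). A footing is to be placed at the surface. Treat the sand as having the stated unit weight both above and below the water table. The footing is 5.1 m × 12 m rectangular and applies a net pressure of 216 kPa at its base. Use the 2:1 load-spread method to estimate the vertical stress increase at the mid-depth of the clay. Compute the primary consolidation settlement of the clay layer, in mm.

Mid-depth of clay below the ground surface: z = 2.1 + 8/2 = 6.1 m.
Total vertical stress at mid-clay: σ_v = 19×2.1 + 17.2×4 = 108.7 kPa.
Pore pressure: u = 9.81×(6.1 − 1.5) = 45.126 kPa.
Initial effective stress: σ'_0 = σ_v − u = 108.7 − 45.126 = 63.574 kPa.
Stress increase at mid-clay by the 2:1 spreading method:
Δσ = qBL/((B+z)(L+z)) = 216×5.1×12/((5.1+6.1)(12+6.1)) = 65.209 kPa
Final effective stress: σ'_f = 63.574 + 65.209 = 128.78 kPa.
σ'_f = 128.78 > σ'_p = 113 kPa, so the stress path crosses the preconsolidation pressure — recompression up to σ'_p, then virgin compression beyond:
S_c = H/(1+e₀)·[C_r·log₁₀(σ'_p/σ'_0) + C_c·log₁₀(σ'_f/σ'_p)]
    = 8/2.24 × [0.067×log₁₀(113/63.574) + 0.29×log₁₀(128.78/113)]
    = 3.5714 × [0.016737 + 0.016463] = 0.1186 m

S_c ≈ 119 mm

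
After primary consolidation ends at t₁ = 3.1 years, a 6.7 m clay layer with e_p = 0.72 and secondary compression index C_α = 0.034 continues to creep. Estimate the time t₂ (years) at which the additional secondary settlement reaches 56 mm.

t₂ ≈ 8.21 years

S_s = C_α·H/(1+e_p)·log₁₀(t₂/t₁) ⇒ log₁₀(t₂/t₁) = S_s·(1+e_p)/(C_α·H).
log₁₀(t₂/t₁) = 0.056 × (1+0.72) / (0.034×6.7) = 0.4228
t₂ = t₁ × 10^0.4228 = 3.1 × 2.647 = 8.207 years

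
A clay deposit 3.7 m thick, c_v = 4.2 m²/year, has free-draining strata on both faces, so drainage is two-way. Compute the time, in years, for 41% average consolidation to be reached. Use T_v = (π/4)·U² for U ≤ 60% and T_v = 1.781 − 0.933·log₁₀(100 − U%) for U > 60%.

t ≈ 0.108 years

Drainage path length: H_d = H/2 = 1.85 m (double drainage).
U ≤ 60%: T_v = (π/4)·U² = (π/4)×0.41² = 0.13203.
t = T_v·H_d²/c_v = 0.13203×1.85²/4.2 = 0.1076 years.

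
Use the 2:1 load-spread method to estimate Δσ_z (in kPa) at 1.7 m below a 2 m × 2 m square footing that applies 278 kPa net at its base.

By the 2:1 method the load spreads at 1 horizontal : 2 vertical, so at depth z the loaded area has grown by z in each plan dimension:
Δσ = qBL/((B+z)(L+z)) = 278×2×2/((2+1.7)(2+1.7)) = 81.227 kPa

Δσ_z ≈ 81.2 kPa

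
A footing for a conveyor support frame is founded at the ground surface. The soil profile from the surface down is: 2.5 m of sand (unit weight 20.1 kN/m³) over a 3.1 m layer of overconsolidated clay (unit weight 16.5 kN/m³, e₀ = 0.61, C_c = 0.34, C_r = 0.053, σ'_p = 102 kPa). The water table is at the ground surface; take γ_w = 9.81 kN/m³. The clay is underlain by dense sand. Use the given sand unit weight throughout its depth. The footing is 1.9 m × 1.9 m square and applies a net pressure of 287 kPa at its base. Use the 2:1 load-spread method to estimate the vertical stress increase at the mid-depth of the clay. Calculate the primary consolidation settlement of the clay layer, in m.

S_c ≈ 0.0263 m

Mid-depth of clay below the ground surface: z = 2.5 + 3.1/2 = 4.05 m.
Total vertical stress at mid-clay: σ_v = 20.1×2.5 + 16.5×1.55 = 75.825 kPa.
Pore pressure: u = 9.81×(4.05 − 0) = 39.73 kPa.
Initial effective stress: σ'_0 = σ_v − u = 75.825 − 39.73 = 36.095 kPa.
Stress increase at mid-clay by the 2:1 spreading method:
Δσ = qBL/((B+z)(L+z)) = 287×1.9×1.9/((1.9+4.05)(1.9+4.05)) = 29.265 kPa
Final effective stress: σ'_f = 36.095 + 29.265 = 65.36 kPa.
σ'_f = 65.36 ≤ σ'_p = 102 kPa, so the clay remains overconsolidated and only the recompression index applies:
S_c = C_r·H/(1+e₀)·log₁₀(σ'_f/σ'_0) = 0.053×3.1/1.61×log₁₀(65.36/36.095)
    = 0.10205 × 0.25786 = 0.02631 m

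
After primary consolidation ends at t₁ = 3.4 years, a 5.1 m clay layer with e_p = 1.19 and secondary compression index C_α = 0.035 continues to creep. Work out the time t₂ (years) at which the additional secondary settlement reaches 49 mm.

S_s = C_α·H/(1+e_p)·log₁₀(t₂/t₁) ⇒ log₁₀(t₂/t₁) = S_s·(1+e_p)/(C_α·H).
log₁₀(t₂/t₁) = 0.049 × (1+1.19) / (0.035×5.1) = 0.6012
t₂ = t₁ × 10^0.6012 = 3.4 × 3.992 = 13.57 years

t₂ ≈ 13.6 years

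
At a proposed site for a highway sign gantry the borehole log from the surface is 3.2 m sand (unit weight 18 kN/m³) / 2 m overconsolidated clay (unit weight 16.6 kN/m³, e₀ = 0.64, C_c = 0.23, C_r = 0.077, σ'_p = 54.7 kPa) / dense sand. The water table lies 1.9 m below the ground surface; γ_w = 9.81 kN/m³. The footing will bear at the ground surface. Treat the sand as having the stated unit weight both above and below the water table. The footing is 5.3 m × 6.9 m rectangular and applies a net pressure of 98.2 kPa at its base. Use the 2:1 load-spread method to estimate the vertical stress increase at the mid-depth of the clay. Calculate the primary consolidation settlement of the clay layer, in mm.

Mid-depth of clay below the ground surface: z = 3.2 + 2/2 = 4.2 m.
Total vertical stress at mid-clay: σ_v = 18×3.2 + 16.6×1 = 74.2 kPa.
Pore pressure: u = 9.81×(4.2 − 1.9) = 22.563 kPa.
Initial effective stress: σ'_0 = σ_v − u = 74.2 − 22.563 = 51.637 kPa.
Stress increase at mid-clay by the 2:1 spreading method:
Δσ = qBL/((B+z)(L+z)) = 98.2×5.3×6.9/((5.3+4.2)(6.9+4.2)) = 34.056 kPa
Final effective stress: σ'_f = 51.637 + 34.056 = 85.693 kPa.
σ'_f = 85.693 > σ'_p = 54.7 kPa, so the stress path crosses the preconsolidation pressure — recompression up to σ'_p, then virgin compression beyond:
S_c = H/(1+e₀)·[C_r·log₁₀(σ'_p/σ'_0) + C_c·log₁₀(σ'_f/σ'_p)]
    = 2/1.64 × [0.077×log₁₀(54.7/51.637) + 0.23×log₁₀(85.693/54.7)]
    = 1.2195 × [0.001927 + 0.04484] = 0.05703 m

S_c ≈ 57 mm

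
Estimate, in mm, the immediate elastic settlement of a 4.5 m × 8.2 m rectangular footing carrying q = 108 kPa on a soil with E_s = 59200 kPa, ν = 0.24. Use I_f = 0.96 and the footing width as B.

S_e ≈ 7.43 mm

Immediate (elastic) settlement: S_e = q·B·(1−ν²)/E_s · I_f.
S_e = 108 × 4.5 × (1 − 0.24²) / 59200 × 0.96
    = 108 × 4.5 × 0.9424 / 59200 × 0.96
    = 0.007427 m = 7.427 mm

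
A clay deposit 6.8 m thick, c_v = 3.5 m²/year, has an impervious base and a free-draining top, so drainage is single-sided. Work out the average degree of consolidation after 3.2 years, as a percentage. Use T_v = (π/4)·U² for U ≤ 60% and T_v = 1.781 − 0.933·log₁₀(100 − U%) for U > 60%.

U ≈ 55.5 %

Drainage path length: H_d = H = 6.8 m (single drainage).
T_v = c_v·t/H_d² = 3.5×3.2/6.8² = 0.24221.
T_v = 0.24221 corresponds to the U ≤ 60% branch:
U = √(4T_v/π) = 0.5553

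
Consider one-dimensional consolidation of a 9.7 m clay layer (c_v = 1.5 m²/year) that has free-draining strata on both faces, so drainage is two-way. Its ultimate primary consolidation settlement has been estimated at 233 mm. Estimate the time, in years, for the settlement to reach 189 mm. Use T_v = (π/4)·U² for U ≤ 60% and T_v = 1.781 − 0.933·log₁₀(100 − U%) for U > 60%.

Drainage path length: H_d = H/2 = 4.85 m (double drainage).
U = S(t)/S_ult = 189/233 = 0.8112.
U > 60%: T_v = 1.781 − 0.933·log₁₀(100 − 81.116) = 0.5904.
t = T_v·H_d²/c_v = 0.5904×4.85²/1.5 = 9.258 years.

t ≈ 9.26 years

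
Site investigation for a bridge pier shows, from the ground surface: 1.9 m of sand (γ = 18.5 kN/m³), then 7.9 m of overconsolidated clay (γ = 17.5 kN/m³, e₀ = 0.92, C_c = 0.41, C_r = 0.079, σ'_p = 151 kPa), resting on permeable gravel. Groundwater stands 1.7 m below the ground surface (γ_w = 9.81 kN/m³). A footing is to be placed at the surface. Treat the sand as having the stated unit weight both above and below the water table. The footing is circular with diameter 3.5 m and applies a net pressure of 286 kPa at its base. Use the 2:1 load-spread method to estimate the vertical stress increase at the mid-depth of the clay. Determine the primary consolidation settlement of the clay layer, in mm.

S_c ≈ 69 mm

Mid-depth of clay below the ground surface: z = 1.9 + 7.9/2 = 5.85 m.
Total vertical stress at mid-clay: σ_v = 18.5×1.9 + 17.5×3.95 = 104.28 kPa.
Pore pressure: u = 9.81×(5.85 − 1.7) = 40.712 kPa.
Initial effective stress: σ'_0 = σ_v − u = 104.28 − 40.712 = 63.568 kPa.
Stress increase at mid-clay by the 2:1 spreading method:
Δσ ≈ qD²/(D+z)² = 286×3.5²/(3.5+5.85)² = 40.075 kPa
Final effective stress: σ'_f = 63.568 + 40.075 = 103.64 kPa.
σ'_f = 103.64 ≤ σ'_p = 151 kPa, so the clay remains overconsolidated and only the recompression index applies:
S_c = C_r·H/(1+e₀)·log₁₀(σ'_f/σ'_0) = 0.079×7.9/1.92×log₁₀(103.64/63.568)
    = 0.32505 × 0.21229 = 0.06901 m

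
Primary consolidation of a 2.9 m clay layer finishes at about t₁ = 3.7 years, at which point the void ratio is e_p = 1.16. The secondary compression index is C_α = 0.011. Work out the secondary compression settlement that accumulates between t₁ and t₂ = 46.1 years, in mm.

S_s ≈ 16.2 mm

Secondary compression: S_s = C_α·H/(1+e_p)·log₁₀(t₂/t₁)
S_s = 0.011×2.9/(1+1.16)×log₁₀(46.1/3.7)
    = 0.01477 × 1.095 = 0.01618 m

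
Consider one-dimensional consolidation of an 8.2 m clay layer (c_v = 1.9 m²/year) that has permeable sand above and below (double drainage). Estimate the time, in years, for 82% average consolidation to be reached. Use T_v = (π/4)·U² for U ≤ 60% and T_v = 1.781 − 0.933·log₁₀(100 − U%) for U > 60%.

t ≈ 5.4 years

Drainage path length: H_d = H/2 = 4.1 m (double drainage).
U > 60%: T_v = 1.781 − 0.933·log₁₀(100 − 82) = 0.60983.
t = T_v·H_d²/c_v = 0.60983×4.1²/1.9 = 5.395 years.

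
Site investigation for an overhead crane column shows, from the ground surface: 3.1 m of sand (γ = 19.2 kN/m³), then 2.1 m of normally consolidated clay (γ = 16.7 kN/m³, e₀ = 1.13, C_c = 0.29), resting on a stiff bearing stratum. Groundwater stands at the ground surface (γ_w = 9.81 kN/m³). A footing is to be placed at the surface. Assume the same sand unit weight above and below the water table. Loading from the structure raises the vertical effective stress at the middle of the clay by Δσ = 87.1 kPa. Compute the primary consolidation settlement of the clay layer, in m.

S_c ≈ 0.152 m

Mid-depth of clay below the ground surface: z = 3.1 + 2.1/2 = 4.15 m.
Total vertical stress at mid-clay: σ_v = 19.2×3.1 + 16.7×1.05 = 77.055 kPa.
Pore pressure: u = 9.81×(4.15 − 0) = 40.712 kPa.
Initial effective stress: σ'_0 = σ_v − u = 77.055 − 40.712 = 36.343 kPa.
Final effective stress: σ'_f = σ'_0 + Δσ = 36.343 + 87.1 = 123.44 kPa.
Normally consolidated clay, so the full stress increment lies on the virgin compression line:
S_c = C_c·H/(1+e₀)·log₁₀(σ'_f/σ'_0) = 0.29×2.1/(1+1.13)×log₁₀(123.44/36.343)
    = 0.28592 × 0.53104 = 0.1518 m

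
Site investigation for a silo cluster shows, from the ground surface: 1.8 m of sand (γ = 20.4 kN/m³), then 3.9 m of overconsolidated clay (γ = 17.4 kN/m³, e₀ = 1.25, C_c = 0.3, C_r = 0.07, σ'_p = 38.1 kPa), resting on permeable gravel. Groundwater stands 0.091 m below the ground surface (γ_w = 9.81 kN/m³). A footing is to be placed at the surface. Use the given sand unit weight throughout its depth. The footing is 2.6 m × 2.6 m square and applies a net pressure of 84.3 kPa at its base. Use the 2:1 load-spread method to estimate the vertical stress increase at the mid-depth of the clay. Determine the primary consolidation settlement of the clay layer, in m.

S_c ≈ 0.0611 m

Mid-depth of clay below the ground surface: z = 1.8 + 3.9/2 = 3.75 m.
Total vertical stress at mid-clay: σ_v = 20.4×1.8 + 17.4×1.95 = 70.65 kPa.
Pore pressure: u = 9.81×(3.75 − 0.091) = 35.895 kPa.
Initial effective stress: σ'_0 = σ_v − u = 70.65 − 35.895 = 34.755 kPa.
Stress increase at mid-clay by the 2:1 spreading method:
Δσ = qBL/((B+z)(L+z)) = 84.3×2.6×2.6/((2.6+3.75)(2.6+3.75)) = 14.133 kPa
Final effective stress: σ'_f = 34.755 + 14.133 = 48.888 kPa.
σ'_f = 48.888 > σ'_p = 38.1 kPa, so the stress path crosses the preconsolidation pressure — recompression up to σ'_p, then virgin compression beyond:
S_c = H/(1+e₀)·[C_r·log₁₀(σ'_p/σ'_0) + C_c·log₁₀(σ'_f/σ'_p)]
    = 3.9/2.25 × [0.07×log₁₀(38.1/34.755) + 0.3×log₁₀(48.888/38.1)]
    = 1.7333 × [0.0027935 + 0.032483] = 0.06114 m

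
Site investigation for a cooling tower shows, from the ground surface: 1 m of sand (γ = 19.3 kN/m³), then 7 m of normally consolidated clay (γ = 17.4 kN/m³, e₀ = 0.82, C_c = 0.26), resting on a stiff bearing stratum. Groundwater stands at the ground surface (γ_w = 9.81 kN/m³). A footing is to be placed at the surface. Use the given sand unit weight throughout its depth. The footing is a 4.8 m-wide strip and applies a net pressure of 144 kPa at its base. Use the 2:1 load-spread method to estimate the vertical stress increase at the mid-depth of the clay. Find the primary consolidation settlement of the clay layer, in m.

Mid-depth of clay below the ground surface: z = 1 + 7/2 = 4.5 m.
Total vertical stress at mid-clay: σ_v = 19.3×1 + 17.4×3.5 = 80.2 kPa.
Pore pressure: u = 9.81×(4.5 − 0) = 44.145 kPa.
Initial effective stress: σ'_0 = σ_v − u = 80.2 − 44.145 = 36.055 kPa.
Stress increase at mid-clay by the 2:1 spreading method:
Δσ = qB/(B+z) = 144×4.8/(4.8+4.5) = 74.323 kPa
Final effective stress: σ'_f = σ'_0 + Δσ = 36.055 + 74.323 = 110.38 kPa.
Normally consolidated clay, so the full stress increment lies on the virgin compression line:
S_c = C_c·H/(1+e₀)·log₁₀(σ'_f/σ'_0) = 0.26×7/(1+0.82)×log₁₀(110.38/36.055)
    = 1 × 0.48592 = 0.4859 m

S_c ≈ 0.486 m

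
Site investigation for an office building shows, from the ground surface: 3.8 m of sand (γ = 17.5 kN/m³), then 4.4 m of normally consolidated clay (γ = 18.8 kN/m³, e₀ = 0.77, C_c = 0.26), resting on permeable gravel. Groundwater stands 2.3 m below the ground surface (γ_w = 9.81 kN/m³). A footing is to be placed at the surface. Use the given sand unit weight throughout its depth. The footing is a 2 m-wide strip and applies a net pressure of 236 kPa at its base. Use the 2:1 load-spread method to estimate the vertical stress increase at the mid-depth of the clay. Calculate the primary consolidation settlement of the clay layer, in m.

Mid-depth of clay below the ground surface: z = 3.8 + 4.4/2 = 6 m.
Total vertical stress at mid-clay: σ_v = 17.5×3.8 + 18.8×2.2 = 107.86 kPa.
Pore pressure: u = 9.81×(6 − 2.3) = 36.297 kPa.
Initial effective stress: σ'_0 = σ_v − u = 107.86 − 36.297 = 71.563 kPa.
Stress increase at mid-clay by the 2:1 spreading method:
Δσ = qB/(B+z) = 236×2/(2+6) = 59 kPa
Final effective stress: σ'_f = σ'_0 + Δσ = 71.563 + 59 = 130.56 kPa.
Normally consolidated clay, so the full stress increment lies on the virgin compression line:
S_c = C_c·H/(1+e₀)·log₁₀(σ'_f/σ'_0) = 0.26×4.4/(1+0.77)×log₁₀(130.56/71.563)
    = 0.64633 × 0.26112 = 0.1688 m

S_c ≈ 0.169 m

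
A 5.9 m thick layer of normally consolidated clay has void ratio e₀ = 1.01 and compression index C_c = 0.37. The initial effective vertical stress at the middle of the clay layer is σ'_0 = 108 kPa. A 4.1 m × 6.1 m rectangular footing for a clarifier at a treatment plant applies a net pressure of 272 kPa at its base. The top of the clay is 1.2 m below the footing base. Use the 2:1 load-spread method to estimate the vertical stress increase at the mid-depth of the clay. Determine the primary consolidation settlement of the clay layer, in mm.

Mid-depth of clay below the footing base: z = 1.2 + 5.9/2 = 4.15 m.
Stress increase at mid-clay by the 2:1 spreading method:
Δσ = qBL/((B+z)(L+z)) = 272×4.1×6.1/((4.1+4.15)(6.1+4.15)) = 80.446 kPa
Final effective stress: σ'_f = σ'_0 + Δσ = 108 + 80.446 = 188.45 kPa.
Normally consolidated clay, so the full stress increment lies on the virgin compression line:
S_c = C_c·H/(1+e₀)·log₁₀(σ'_f/σ'_0) = 0.37×5.9/(1+1.01)×log₁₀(188.45/108)
    = 1.0861 × 0.24177 = 0.2626 m

S_c ≈ 263 mm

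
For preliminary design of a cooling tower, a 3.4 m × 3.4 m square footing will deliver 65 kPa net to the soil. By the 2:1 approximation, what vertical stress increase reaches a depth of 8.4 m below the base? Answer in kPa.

Δσ_z ≈ 5.4 kPa

By the 2:1 method the load spreads at 1 horizontal : 2 vertical, so at depth z the loaded area has grown by z in each plan dimension:
Δσ = qBL/((B+z)(L+z)) = 65×3.4×3.4/((3.4+8.4)(3.4+8.4)) = 5.3964 kPa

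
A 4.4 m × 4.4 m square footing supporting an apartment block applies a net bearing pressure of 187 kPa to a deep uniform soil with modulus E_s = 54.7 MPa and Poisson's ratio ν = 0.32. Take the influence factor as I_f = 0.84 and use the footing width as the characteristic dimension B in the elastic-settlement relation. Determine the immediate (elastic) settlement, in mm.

Immediate (elastic) settlement: S_e = q·B·(1−ν²)/E_s · I_f.
E_s = 54.7 MPa = 54700 kPa.
S_e = 187 × 4.4 × (1 − 0.32²) / 54700 × 0.84
    = 187 × 4.4 × 0.8976 / 54700 × 0.84
    = 0.01134 m = 11.34 mm

S_e ≈ 11.3 mm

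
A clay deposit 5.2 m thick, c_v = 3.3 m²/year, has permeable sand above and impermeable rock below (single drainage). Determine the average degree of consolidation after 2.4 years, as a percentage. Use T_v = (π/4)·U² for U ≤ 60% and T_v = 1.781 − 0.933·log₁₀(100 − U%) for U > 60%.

Drainage path length: H_d = H = 5.2 m (single drainage).
T_v = c_v·t/H_d² = 3.3×2.4/5.2² = 0.2929.
T_v = 0.2929 corresponds to the U > 60% branch:
U = 1 − 10^((1.781 − T_v)/0.933)/100 = 0.6065

U ≈ 60.6 %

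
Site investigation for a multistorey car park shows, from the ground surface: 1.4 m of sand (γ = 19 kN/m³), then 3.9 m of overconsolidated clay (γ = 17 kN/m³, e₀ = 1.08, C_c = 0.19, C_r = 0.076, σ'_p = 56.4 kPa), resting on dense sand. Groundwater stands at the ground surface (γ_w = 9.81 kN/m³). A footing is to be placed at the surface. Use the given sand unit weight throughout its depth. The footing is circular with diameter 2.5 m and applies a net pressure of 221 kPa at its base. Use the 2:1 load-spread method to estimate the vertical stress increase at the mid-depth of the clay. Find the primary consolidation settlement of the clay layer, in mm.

Mid-depth of clay below the ground surface: z = 1.4 + 3.9/2 = 3.35 m.
Total vertical stress at mid-clay: σ_v = 19×1.4 + 17×1.95 = 59.75 kPa.
Pore pressure: u = 9.81×(3.35 − 0) = 32.864 kPa.
Initial effective stress: σ'_0 = σ_v − u = 59.75 − 32.864 = 26.886 kPa.
Stress increase at mid-clay by the 2:1 spreading method:
Δσ ≈ qD²/(D+z)² = 221×2.5²/(2.5+3.35)² = 40.361 kPa
Final effective stress: σ'_f = 26.886 + 40.361 = 67.247 kPa.
σ'_f = 67.247 > σ'_p = 56.4 kPa, so the stress path crosses the preconsolidation pressure — recompression up to σ'_p, then virgin compression beyond:
S_c = H/(1+e₀)·[C_r·log₁₀(σ'_p/σ'_0) + C_c·log₁₀(σ'_f/σ'_p)]
    = 3.9/2.08 × [0.076×log₁₀(56.4/26.886) + 0.19×log₁₀(67.247/56.4)]
    = 1.875 × [0.024453 + 0.014515] = 0.07307 m

S_c ≈ 73.1 mm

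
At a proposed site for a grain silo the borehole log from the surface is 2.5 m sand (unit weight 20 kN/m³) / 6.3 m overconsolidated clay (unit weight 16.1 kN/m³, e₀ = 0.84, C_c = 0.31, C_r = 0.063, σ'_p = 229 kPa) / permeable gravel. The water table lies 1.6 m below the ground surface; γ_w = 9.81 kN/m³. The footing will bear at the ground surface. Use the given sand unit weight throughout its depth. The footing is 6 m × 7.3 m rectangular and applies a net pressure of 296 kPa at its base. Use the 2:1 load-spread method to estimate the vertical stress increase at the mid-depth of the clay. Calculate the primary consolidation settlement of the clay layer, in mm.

Mid-depth of clay below the ground surface: z = 2.5 + 6.3/2 = 5.65 m.
Total vertical stress at mid-clay: σ_v = 20×2.5 + 16.1×3.15 = 100.72 kPa.
Pore pressure: u = 9.81×(5.65 − 1.6) = 39.73 kPa.
Initial effective stress: σ'_0 = σ_v − u = 100.72 − 39.73 = 60.99 kPa.
Stress increase at mid-clay by the 2:1 spreading method:
Δσ = qBL/((B+z)(L+z)) = 296×6×7.3/((6+5.65)(7.3+5.65)) = 85.935 kPa
Final effective stress: σ'_f = 60.99 + 85.935 = 146.93 kPa.
σ'_f = 146.93 ≤ σ'_p = 229 kPa, so the clay remains overconsolidated and only the recompression index applies:
S_c = C_r·H/(1+e₀)·log₁₀(σ'_f/σ'_0) = 0.063×6.3/1.84×log₁₀(146.93/60.99)
    = 0.21571 × 0.38185 = 0.08237 m

S_c ≈ 82.4 mm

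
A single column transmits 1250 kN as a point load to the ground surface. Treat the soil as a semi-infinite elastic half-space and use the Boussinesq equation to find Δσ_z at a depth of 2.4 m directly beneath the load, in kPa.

Boussinesq vertical stress below a point load on an elastic half-space:
Δσ_z = 3P/(2πz²) · [1 + (r/z)²]^(−5/2)
r/z = 0/2.4 = 0; [1+(r/z)²]^(−5/2) = 1.
Δσ_z = 3×1250/(2π×2.4²) × 1 = 103.62 × 1 = 103.6 kPa

Δσ_z ≈ 104 kPa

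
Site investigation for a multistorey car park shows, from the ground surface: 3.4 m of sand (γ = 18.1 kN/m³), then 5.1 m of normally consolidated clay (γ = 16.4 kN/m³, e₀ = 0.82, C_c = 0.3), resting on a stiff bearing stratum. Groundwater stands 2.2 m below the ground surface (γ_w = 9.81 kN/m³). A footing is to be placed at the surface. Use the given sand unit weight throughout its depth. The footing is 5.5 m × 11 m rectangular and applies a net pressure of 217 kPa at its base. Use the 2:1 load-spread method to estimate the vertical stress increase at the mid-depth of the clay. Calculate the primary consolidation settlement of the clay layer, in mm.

Mid-depth of clay below the ground surface: z = 3.4 + 5.1/2 = 5.95 m.
Total vertical stress at mid-clay: σ_v = 18.1×3.4 + 16.4×2.55 = 103.36 kPa.
Pore pressure: u = 9.81×(5.95 − 2.2) = 36.788 kPa.
Initial effective stress: σ'_0 = σ_v − u = 103.36 − 36.788 = 66.572 kPa.
Stress increase at mid-clay by the 2:1 spreading method:
Δσ = qBL/((B+z)(L+z)) = 217×5.5×11/((5.5+5.95)(11+5.95)) = 67.646 kPa
Final effective stress: σ'_f = σ'_0 + Δσ = 66.572 + 67.646 = 134.22 kPa.
Normally consolidated clay, so the full stress increment lies on the virgin compression line:
S_c = C_c·H/(1+e₀)·log₁₀(σ'_f/σ'_0) = 0.3×5.1/(1+0.82)×log₁₀(134.22/66.572)
    = 0.84066 × 0.30453 = 0.256 m

S_c ≈ 256 mm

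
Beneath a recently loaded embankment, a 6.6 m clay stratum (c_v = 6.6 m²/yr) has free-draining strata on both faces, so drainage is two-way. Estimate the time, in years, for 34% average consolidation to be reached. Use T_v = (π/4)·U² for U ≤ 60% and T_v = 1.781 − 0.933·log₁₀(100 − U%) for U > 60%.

t ≈ 0.15 years

Drainage path length: H_d = H/2 = 3.3 m (double drainage).
U ≤ 60%: T_v = (π/4)·U² = (π/4)×0.34² = 0.090792.
t = T_v·H_d²/c_v = 0.090792×3.3²/6.6 = 0.1498 years.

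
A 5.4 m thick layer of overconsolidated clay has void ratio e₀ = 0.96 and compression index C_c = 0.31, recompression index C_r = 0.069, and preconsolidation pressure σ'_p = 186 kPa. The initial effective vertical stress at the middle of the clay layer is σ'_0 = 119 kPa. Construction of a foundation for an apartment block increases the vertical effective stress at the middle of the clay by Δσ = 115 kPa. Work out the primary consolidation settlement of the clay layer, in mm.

Final effective stress: σ'_f = 119 + 115 = 234 kPa.
σ'_f = 234 > σ'_p = 186 kPa, so the stress path crosses the preconsolidation pressure — recompression up to σ'_p, then virgin compression beyond:
S_c = H/(1+e₀)·[C_r·log₁₀(σ'_p/σ'_0) + C_c·log₁₀(σ'_f/σ'_p)]
    = 5.4/1.96 × [0.069×log₁₀(186/119) + 0.31×log₁₀(234/186)]
    = 2.7551 × [0.013384 + 0.030908] = 0.122 m

S_c ≈ 122 mm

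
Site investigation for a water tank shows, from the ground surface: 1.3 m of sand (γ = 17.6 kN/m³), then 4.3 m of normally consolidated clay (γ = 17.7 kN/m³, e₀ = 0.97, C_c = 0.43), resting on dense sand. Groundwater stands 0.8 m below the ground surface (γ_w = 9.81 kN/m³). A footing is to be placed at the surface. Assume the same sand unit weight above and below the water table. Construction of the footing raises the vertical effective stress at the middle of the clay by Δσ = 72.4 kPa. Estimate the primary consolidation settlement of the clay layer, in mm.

Mid-depth of clay below the ground surface: z = 1.3 + 4.3/2 = 3.45 m.
Total vertical stress at mid-clay: σ_v = 17.6×1.3 + 17.7×2.15 = 60.935 kPa.
Pore pressure: u = 9.81×(3.45 − 0.8) = 25.997 kPa.
Initial effective stress: σ'_0 = σ_v − u = 60.935 − 25.997 = 34.938 kPa.
Final effective stress: σ'_f = σ'_0 + Δσ = 34.938 + 72.4 = 107.34 kPa.
Normally consolidated clay, so the full stress increment lies on the virgin compression line:
S_c = C_c·H/(1+e₀)·log₁₀(σ'_f/σ'_0) = 0.43×4.3/(1+0.97)×log₁₀(107.34/34.938)
    = 0.93858 × 0.48746 = 0.4575 m

S_c ≈ 458 mm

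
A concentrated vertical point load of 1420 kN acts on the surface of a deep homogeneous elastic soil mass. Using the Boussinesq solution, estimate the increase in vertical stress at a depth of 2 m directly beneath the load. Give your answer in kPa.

Boussinesq vertical stress below a point load on an elastic half-space:
Δσ_z = 3P/(2πz²) · [1 + (r/z)²]^(−5/2)
r/z = 0/2 = 0; [1+(r/z)²]^(−5/2) = 1.
Δσ_z = 3×1420/(2π×2²) × 1 = 169.5 × 1 = 169.5 kPa

Δσ_z ≈ 170 kPa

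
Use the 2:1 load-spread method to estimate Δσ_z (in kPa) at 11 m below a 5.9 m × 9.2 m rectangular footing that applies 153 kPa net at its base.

Δσ_z ≈ 24.3 kPa

By the 2:1 method the load spreads at 1 horizontal : 2 vertical, so at depth z the loaded area has grown by z in each plan dimension:
Δσ = qBL/((B+z)(L+z)) = 153×5.9×9.2/((5.9+11)(9.2+11)) = 24.327 kPa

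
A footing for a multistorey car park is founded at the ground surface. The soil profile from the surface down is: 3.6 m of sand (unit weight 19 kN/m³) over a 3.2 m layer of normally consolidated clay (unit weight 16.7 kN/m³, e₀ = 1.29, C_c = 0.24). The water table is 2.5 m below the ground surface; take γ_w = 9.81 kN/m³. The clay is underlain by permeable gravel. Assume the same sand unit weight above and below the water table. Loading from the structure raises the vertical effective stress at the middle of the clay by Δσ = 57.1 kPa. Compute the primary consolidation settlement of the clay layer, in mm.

S_c ≈ 88.2 mm

Mid-depth of clay below the ground surface: z = 3.6 + 3.2/2 = 5.2 m.
Total vertical stress at mid-clay: σ_v = 19×3.6 + 16.7×1.6 = 95.12 kPa.
Pore pressure: u = 9.81×(5.2 − 2.5) = 26.487 kPa.
Initial effective stress: σ'_0 = σ_v − u = 95.12 − 26.487 = 68.633 kPa.
Final effective stress: σ'_f = σ'_0 + Δσ = 68.633 + 57.1 = 125.73 kPa.
Normally consolidated clay, so the full stress increment lies on the virgin compression line:
S_c = C_c·H/(1+e₀)·log₁₀(σ'_f/σ'_0) = 0.24×3.2/(1+1.29)×log₁₀(125.73/68.633)
    = 0.33537 × 0.26291 = 0.08817 m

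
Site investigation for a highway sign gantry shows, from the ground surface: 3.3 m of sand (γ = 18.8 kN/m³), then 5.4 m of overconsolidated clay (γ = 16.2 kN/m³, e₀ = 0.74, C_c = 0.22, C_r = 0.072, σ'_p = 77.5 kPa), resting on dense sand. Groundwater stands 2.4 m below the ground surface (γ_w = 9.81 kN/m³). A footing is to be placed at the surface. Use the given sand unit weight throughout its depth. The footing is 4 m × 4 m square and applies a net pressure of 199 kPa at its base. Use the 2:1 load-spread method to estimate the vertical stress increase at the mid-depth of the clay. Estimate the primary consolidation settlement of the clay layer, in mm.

Mid-depth of clay below the ground surface: z = 3.3 + 5.4/2 = 6 m.
Total vertical stress at mid-clay: σ_v = 18.8×3.3 + 16.2×2.7 = 105.78 kPa.
Pore pressure: u = 9.81×(6 − 2.4) = 35.316 kPa.
Initial effective stress: σ'_0 = σ_v − u = 105.78 − 35.316 = 70.464 kPa.
Stress increase at mid-clay by the 2:1 spreading method:
Δσ = qBL/((B+z)(L+z)) = 199×4×4/((4+6)(4+6)) = 31.84 kPa
Final effective stress: σ'_f = 70.464 + 31.84 = 102.3 kPa.
σ'_f = 102.3 > σ'_p = 77.5 kPa, so the stress path crosses the preconsolidation pressure — recompression up to σ'_p, then virgin compression beyond:
S_c = H/(1+e₀)·[C_r·log₁₀(σ'_p/σ'_0) + C_c·log₁₀(σ'_f/σ'_p)]
    = 5.4/1.74 × [0.072×log₁₀(77.5/70.464) + 0.22×log₁₀(102.3/77.5)]
    = 3.1034 × [0.0029761 + 0.026526] = 0.09156 m

S_c ≈ 91.6 mm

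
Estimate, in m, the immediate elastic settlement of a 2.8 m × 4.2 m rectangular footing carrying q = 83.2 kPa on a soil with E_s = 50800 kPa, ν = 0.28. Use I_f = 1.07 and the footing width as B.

Immediate (elastic) settlement: S_e = q·B·(1−ν²)/E_s · I_f.
S_e = 83.2 × 2.8 × (1 − 0.28²) / 50800 × 1.07
    = 83.2 × 2.8 × 0.9216 / 50800 × 1.07
    = 0.004522 m

S_e ≈ 0.00452 m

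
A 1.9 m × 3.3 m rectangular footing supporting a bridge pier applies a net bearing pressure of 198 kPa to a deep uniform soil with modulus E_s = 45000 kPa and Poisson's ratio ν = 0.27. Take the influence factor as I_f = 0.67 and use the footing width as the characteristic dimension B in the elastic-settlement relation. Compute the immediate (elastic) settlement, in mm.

S_e ≈ 5.19 mm

Immediate (elastic) settlement: S_e = q·B·(1−ν²)/E_s · I_f.
S_e = 198 × 1.9 × (1 − 0.27²) / 45000 × 0.67
    = 198 × 1.9 × 0.9271 / 45000 × 0.67
    = 0.005193 m = 5.193 mm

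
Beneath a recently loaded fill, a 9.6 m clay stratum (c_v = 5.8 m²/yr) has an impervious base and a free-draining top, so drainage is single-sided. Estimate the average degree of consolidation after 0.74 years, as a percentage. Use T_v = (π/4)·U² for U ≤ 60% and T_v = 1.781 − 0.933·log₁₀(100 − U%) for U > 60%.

U ≈ 24.4 %

Drainage path length: H_d = H = 9.6 m (single drainage).
T_v = c_v·t/H_d² = 5.8×0.74/9.6² = 0.046571.
T_v = 0.046571 corresponds to the U ≤ 60% branch:
U = √(4T_v/π) = 0.2435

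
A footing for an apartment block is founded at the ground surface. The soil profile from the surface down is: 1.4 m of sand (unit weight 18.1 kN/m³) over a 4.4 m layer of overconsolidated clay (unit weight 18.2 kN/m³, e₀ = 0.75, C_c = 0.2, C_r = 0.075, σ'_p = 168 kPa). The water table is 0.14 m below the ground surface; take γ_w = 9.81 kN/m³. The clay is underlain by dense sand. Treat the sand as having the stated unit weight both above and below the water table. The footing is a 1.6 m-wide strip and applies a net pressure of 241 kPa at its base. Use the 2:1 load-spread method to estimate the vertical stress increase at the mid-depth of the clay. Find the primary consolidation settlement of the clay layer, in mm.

S_c ≈ 99.2 mm

Mid-depth of clay below the ground surface: z = 1.4 + 4.4/2 = 3.6 m.
Total vertical stress at mid-clay: σ_v = 18.1×1.4 + 18.2×2.2 = 65.38 kPa.
Pore pressure: u = 9.81×(3.6 − 0.14) = 33.943 kPa.
Initial effective stress: σ'_0 = σ_v − u = 65.38 − 33.943 = 31.437 kPa.
Stress increase at mid-clay by the 2:1 spreading method:
Δσ = qB/(B+z) = 241×1.6/(1.6+3.6) = 74.154 kPa
Final effective stress: σ'_f = 31.437 + 74.154 = 105.59 kPa.
σ'_f = 105.59 ≤ σ'_p = 168 kPa, so the clay remains overconsolidated and only the recompression index applies:
S_c = C_r·H/(1+e₀)·log₁₀(σ'_f/σ'_0) = 0.075×4.4/1.75×log₁₀(105.59/31.437)
    = 0.18857 × 0.52618 = 0.09922 m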